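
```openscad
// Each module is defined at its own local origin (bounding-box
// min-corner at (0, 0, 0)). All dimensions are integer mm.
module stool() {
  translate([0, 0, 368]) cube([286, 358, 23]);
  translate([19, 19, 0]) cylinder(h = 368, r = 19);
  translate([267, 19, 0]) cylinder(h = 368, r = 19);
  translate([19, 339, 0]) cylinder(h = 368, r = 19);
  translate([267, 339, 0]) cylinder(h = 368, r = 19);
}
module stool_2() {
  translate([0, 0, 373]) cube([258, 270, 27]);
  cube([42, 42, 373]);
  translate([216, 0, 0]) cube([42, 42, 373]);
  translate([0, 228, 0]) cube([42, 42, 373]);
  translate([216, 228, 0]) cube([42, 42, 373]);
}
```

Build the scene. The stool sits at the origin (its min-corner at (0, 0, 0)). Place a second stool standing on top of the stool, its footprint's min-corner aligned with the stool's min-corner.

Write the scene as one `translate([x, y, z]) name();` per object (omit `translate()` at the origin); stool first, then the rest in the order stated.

stool();
translate([0, 0, 391]) stool_2();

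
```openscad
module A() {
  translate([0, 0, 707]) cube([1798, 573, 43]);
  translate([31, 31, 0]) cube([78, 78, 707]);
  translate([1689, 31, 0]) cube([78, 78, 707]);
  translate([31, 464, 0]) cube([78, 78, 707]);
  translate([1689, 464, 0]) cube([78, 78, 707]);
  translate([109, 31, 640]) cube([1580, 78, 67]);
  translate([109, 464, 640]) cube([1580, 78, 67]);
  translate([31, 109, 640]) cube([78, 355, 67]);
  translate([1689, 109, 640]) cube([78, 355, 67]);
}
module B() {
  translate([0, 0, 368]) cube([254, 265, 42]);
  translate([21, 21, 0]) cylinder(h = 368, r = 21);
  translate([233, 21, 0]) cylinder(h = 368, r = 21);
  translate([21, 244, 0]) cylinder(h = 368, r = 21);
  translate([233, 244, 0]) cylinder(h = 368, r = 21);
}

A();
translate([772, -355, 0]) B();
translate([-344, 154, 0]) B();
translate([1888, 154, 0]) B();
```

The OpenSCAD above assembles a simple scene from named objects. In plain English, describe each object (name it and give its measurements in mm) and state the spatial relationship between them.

A is a rectangular dining table. The top is 1798×573×43 mm with its upper surface at z = 750 mm. It stands on four 78×78 mm square legs, each inset 31 mm from the nearest pair of top edges, running from the floor to the underside of the top. Four apron rails, 78 mm thick and 67 mm tall, run between adjacent legs with their top edges flush with the underside of the top and their outer faces flush with the legs' outer faces.

B is a four-legged stool. The seat is a 254×265×42 mm slab whose top surface is at z = 410 mm; four round legs, each 42 mm in diameter, run from the floor (z = 0) to the underside of the seat, each leg's axis is inset half a diameter from the nearest pair of seat edges (so the leg's bounding box is flush with the corner).

Three stools sit around the table at the −y, −x, +x sides.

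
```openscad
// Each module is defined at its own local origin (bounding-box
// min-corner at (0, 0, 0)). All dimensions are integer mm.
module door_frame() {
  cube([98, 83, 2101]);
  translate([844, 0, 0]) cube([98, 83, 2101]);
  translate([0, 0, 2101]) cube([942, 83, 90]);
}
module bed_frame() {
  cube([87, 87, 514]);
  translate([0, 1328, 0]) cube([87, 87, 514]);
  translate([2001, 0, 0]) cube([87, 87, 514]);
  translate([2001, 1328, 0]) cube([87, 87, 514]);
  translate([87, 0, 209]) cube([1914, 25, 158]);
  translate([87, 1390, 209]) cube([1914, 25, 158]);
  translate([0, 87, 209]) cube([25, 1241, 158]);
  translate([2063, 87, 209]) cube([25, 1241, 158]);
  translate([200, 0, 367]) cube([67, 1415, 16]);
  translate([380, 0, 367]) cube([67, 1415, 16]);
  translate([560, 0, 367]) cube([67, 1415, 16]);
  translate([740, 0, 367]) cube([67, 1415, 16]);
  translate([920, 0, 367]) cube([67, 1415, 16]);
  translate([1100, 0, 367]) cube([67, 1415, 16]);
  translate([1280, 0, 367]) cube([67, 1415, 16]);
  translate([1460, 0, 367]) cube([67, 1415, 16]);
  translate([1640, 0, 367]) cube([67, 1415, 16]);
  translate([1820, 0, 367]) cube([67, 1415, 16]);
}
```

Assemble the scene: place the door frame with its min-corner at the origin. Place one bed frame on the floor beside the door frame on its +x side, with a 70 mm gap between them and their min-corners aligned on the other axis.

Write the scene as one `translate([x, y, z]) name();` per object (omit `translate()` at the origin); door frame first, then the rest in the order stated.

door_frame();
translate([1012, 0, 0]) bed_frame();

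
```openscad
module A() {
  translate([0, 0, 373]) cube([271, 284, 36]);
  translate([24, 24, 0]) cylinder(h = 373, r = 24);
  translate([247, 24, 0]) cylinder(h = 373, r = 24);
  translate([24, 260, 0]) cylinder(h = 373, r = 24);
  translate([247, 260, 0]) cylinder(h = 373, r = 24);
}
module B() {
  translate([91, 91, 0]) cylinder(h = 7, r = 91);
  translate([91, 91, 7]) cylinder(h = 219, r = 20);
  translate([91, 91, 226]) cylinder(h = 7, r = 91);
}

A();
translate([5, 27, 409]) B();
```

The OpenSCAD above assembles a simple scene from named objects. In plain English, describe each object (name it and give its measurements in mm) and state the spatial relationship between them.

A is a four-legged stool. The seat is 271×284 mm, 36 mm thick, top at z = 409 mm. It stands on four round legs, each 48 mm in diameter, from z = 0 to the seat underside, each leg's axis is inset half a diameter from the nearest pair of seat edges (so the leg's bounding box is flush with the corner).

B is a spool: two coaxial disc flanges of radius 91 mm and thickness 7 mm, joined by a core cylinder of radius 20 mm and height 219 mm. The lower flange rests on z = 0 and the three cylinders share a vertical axis.

The spool is on top of the stool.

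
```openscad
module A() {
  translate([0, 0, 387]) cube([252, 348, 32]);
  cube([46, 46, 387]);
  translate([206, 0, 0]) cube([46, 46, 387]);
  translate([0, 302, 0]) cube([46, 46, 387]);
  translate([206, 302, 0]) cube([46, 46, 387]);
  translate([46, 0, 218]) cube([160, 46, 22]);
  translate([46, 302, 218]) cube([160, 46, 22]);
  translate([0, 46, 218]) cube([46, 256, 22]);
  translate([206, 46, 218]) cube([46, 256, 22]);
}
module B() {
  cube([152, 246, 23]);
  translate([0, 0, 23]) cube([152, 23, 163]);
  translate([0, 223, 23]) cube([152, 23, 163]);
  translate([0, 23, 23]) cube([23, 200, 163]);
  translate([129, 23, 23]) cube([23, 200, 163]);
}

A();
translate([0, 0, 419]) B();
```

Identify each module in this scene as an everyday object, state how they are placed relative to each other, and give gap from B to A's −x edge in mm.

The open box's min-x is at 0; the stool's min-x is 0; gap = 0 mm.

A is a stool. B is an open box. The open box is on top of the stool. The gap from the open box to the stool's −x edge is 0 mm.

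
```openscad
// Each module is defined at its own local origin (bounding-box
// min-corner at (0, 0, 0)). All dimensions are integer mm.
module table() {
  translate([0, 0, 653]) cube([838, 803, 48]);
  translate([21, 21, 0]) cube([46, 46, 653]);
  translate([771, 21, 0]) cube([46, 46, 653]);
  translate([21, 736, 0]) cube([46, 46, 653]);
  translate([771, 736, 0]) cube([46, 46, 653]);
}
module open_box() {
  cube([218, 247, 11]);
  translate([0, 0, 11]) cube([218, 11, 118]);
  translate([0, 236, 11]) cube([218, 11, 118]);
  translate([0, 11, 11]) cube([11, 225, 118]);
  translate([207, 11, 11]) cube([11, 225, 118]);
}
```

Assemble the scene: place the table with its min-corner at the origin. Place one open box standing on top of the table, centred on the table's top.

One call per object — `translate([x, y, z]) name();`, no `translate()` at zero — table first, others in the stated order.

table();
translate([310, 278, 701]) open_box();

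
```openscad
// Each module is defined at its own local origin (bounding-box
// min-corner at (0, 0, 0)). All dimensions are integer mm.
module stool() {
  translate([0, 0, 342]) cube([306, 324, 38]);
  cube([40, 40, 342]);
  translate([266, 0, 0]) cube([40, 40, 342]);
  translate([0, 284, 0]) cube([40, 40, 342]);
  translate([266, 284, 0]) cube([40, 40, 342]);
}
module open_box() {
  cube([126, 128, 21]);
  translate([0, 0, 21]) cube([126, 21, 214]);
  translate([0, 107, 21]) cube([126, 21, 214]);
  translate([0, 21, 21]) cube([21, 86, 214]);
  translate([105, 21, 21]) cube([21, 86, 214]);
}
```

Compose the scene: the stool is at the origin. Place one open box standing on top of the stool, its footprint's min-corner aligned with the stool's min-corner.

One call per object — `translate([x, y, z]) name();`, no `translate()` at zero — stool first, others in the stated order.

stool();
translate([0, 0, 380]) open_box();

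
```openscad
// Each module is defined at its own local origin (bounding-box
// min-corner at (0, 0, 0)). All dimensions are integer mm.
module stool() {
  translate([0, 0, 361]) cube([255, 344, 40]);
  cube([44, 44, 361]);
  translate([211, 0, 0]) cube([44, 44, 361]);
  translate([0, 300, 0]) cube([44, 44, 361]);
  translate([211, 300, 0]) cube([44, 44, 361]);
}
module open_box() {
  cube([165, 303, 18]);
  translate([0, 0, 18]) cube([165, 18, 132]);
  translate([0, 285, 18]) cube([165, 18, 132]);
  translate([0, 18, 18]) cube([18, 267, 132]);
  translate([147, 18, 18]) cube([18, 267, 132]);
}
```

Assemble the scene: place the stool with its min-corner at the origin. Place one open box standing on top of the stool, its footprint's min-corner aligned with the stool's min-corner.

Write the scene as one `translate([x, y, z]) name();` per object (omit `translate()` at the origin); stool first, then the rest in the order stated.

stool();
translate([0, 0, 401]) open_box();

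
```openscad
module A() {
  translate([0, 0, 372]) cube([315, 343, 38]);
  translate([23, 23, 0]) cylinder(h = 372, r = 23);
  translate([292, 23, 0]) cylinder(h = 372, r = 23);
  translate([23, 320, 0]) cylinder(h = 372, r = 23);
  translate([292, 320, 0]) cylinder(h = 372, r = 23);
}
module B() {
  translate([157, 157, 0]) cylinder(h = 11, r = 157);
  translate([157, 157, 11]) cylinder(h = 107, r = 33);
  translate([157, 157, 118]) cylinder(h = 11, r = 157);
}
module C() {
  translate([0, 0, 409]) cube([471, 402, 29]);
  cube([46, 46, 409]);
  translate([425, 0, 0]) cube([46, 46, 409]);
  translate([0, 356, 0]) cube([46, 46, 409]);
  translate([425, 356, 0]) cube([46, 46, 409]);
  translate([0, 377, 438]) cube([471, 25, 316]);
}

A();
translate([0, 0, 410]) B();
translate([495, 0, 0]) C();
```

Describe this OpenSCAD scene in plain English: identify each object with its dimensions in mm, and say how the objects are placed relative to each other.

A is a simple wooden stool: a rectangular seat 315 mm (x) by 343 mm (y), 38 mm thick, top face at z = 410 mm, on four round legs, each 46 mm in diameter. The legs rest on z = 0, each leg's axis is inset half a diameter from the nearest pair of seat edges (so the leg's bounding box is flush with the corner).

B is a spool: two coaxial disc flanges of radius 157 mm and thickness 11 mm, joined by a core cylinder of radius 33 mm and height 107 mm. The lower flange rests on z = 0 and the three cylinders share a vertical axis.

C is a chair. The seat is a 471×402×29 mm slab with its top at z = 438 mm, on four 46×46 mm corner legs (flush with the seat edges, standing on z = 0). A flat backrest 25 mm thick, 316 mm tall, spans the full seat width and rises from the seat top along its +y edge, rear face flush with the rear of the seat.

The spool is on top of the stool. The chair is on the floor beside the stool on its +x side.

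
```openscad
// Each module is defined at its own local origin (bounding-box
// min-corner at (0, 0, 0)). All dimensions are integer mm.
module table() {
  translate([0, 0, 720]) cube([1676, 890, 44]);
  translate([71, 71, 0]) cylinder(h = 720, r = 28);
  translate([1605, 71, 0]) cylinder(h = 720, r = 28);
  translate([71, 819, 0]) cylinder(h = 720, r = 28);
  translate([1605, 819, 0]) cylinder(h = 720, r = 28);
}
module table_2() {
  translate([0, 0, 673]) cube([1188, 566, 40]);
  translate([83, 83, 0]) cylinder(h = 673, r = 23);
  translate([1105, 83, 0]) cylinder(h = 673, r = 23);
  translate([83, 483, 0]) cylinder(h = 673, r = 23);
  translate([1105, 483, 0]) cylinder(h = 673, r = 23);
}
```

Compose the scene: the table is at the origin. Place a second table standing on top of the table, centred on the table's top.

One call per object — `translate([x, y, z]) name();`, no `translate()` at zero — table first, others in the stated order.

table();
translate([244, 162, 764]) table_2();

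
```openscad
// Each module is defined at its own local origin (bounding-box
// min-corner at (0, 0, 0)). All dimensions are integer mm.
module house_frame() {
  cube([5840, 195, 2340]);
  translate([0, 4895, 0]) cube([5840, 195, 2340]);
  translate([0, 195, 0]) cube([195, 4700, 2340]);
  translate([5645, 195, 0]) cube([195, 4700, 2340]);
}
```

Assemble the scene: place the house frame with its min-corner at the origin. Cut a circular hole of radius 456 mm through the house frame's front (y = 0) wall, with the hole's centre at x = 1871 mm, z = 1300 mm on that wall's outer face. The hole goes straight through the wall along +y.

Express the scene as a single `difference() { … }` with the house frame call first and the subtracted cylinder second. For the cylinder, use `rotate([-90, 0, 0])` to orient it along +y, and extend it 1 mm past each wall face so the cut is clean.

difference() {
  house_frame();
  translate([1871, -1, 1300]) rotate([-90, 0, 0]) cylinder(h = 197, r = 456);
}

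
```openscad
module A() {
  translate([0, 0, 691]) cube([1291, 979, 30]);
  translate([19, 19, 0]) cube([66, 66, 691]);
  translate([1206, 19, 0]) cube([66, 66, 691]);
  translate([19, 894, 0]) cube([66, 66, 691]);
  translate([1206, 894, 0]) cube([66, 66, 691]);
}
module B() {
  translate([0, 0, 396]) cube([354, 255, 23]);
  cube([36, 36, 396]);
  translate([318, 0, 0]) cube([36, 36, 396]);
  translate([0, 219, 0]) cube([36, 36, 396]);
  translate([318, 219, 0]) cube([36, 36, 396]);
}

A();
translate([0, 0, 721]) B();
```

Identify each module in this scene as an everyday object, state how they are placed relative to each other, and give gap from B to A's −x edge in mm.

The stool's min-x is at 0; the table's min-x is 0; gap = 0 mm.

A is a table. B is a stool. The stool is on top of the table. The gap from the stool to the table's −x edge is 0 mm.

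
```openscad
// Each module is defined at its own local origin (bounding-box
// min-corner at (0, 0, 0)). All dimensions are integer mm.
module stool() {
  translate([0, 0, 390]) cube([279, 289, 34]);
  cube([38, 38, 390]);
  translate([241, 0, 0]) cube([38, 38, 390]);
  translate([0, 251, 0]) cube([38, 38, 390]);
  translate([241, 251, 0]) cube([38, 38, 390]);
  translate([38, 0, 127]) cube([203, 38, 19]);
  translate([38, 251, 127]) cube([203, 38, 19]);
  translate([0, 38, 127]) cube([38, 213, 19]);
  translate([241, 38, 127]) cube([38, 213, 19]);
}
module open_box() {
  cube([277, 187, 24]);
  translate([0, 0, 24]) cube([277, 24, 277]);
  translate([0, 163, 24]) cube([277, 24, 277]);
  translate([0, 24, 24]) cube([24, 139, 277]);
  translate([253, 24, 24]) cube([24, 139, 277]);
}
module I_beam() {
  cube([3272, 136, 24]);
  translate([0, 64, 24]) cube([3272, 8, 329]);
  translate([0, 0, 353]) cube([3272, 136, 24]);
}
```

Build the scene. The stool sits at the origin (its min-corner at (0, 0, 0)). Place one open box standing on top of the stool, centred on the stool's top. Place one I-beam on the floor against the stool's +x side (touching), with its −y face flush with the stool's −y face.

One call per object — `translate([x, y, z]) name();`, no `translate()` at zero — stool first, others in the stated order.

stool();
translate([1, 51, 424]) open_box();
translate([279, 0, 0]) I_beam();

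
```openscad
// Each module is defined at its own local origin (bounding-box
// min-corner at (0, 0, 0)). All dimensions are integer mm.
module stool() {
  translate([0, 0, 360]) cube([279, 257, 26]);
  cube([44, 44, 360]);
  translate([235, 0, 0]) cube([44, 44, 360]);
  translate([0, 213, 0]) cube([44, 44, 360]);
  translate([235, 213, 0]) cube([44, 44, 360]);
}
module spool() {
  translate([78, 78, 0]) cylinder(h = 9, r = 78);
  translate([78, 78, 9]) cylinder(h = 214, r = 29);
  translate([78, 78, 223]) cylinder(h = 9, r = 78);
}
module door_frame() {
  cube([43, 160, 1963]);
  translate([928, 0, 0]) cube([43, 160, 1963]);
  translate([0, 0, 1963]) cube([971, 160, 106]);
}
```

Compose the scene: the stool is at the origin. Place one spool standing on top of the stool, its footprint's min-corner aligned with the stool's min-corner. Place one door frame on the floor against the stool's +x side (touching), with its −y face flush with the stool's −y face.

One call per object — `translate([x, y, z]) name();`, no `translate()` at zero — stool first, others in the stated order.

stool();
translate([0, 0, 386]) spool();
translate([279, 0, 0]) door_frame();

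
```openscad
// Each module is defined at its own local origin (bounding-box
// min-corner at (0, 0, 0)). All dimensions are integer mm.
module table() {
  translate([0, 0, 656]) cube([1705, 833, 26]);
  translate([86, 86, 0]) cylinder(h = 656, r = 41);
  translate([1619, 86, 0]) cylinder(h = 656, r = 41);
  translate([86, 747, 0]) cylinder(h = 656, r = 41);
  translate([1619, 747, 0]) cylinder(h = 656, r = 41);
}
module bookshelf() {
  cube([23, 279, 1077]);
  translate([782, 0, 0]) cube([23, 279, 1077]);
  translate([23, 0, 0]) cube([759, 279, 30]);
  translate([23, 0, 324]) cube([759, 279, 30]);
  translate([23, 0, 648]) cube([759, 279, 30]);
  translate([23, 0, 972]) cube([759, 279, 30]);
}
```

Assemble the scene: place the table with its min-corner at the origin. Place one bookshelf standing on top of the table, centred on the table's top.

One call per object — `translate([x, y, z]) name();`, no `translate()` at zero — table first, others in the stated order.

table();
translate([450, 277, 682]) bookshelf();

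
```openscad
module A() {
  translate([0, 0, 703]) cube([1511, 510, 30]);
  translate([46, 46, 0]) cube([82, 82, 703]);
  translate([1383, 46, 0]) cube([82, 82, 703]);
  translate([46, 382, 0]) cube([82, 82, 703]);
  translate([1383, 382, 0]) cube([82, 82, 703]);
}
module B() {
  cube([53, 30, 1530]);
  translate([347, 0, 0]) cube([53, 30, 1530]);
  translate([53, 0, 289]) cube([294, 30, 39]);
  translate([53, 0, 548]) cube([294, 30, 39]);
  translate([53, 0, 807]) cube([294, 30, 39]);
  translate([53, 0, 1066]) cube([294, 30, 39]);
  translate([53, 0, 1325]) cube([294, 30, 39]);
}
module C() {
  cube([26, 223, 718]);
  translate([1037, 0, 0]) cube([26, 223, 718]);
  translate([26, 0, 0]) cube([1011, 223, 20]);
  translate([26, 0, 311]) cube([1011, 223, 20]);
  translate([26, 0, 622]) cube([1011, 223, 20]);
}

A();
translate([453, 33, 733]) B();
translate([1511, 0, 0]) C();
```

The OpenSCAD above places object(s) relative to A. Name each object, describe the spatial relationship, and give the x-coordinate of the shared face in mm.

The table's +x face and the bookshelf's −x face are both at x = 1511 mm.

A is a table. B is a ladder. C is a bookshelf. The ladder is on top of the table. The bookshelf is against the table's +x side, with their −y faces flush. The x-coordinate of the shared face is 1511 mm.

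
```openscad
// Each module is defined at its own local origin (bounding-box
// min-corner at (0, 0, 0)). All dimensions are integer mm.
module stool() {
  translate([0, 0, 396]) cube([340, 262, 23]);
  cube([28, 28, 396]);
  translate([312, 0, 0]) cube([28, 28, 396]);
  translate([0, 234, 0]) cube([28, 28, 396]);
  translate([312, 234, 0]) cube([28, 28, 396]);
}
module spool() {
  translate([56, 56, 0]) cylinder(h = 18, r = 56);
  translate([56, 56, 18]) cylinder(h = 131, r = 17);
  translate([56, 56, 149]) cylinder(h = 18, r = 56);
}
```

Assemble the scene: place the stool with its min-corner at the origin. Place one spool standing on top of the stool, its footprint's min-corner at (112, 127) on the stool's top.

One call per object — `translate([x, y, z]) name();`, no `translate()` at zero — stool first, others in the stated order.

stool();
translate([112, 127, 419]) spool();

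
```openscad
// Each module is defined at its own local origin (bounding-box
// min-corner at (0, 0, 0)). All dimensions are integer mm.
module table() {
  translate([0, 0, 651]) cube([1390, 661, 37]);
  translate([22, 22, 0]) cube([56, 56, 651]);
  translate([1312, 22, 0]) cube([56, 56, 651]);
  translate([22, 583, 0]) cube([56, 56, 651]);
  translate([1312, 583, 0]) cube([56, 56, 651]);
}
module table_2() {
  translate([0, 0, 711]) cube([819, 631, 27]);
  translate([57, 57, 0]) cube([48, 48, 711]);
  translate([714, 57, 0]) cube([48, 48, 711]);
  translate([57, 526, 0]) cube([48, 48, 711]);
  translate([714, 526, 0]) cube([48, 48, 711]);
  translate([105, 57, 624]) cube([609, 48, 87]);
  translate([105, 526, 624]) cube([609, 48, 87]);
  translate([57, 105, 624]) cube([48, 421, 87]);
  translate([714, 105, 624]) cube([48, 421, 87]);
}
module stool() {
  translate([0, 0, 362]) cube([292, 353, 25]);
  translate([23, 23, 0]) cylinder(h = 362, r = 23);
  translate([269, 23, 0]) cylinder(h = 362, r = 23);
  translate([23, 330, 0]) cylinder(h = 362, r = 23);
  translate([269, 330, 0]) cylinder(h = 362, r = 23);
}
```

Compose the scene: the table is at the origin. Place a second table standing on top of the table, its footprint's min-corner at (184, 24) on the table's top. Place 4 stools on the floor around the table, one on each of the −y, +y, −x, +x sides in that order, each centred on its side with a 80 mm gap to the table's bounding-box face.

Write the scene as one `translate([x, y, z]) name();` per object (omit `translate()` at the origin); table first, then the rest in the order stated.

table();
translate([184, 24, 688]) table_2();
translate([549, -433, 0]) stool();
translate([549, 741, 0]) stool();
translate([-372, 154, 0]) stool();
translate([1470, 154, 0]) stool();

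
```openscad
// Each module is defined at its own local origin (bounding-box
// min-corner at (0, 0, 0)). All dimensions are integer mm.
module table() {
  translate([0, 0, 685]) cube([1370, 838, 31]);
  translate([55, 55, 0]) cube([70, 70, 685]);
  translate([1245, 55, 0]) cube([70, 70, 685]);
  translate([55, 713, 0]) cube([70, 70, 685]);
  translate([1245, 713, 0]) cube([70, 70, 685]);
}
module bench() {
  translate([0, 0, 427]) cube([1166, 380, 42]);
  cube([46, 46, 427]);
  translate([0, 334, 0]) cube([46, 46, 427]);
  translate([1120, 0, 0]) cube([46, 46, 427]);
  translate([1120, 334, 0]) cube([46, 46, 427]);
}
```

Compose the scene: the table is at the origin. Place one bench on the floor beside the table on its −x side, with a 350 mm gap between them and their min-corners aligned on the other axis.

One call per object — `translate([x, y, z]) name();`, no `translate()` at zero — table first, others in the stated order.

table();
translate([-1516, 0, 0]) bench();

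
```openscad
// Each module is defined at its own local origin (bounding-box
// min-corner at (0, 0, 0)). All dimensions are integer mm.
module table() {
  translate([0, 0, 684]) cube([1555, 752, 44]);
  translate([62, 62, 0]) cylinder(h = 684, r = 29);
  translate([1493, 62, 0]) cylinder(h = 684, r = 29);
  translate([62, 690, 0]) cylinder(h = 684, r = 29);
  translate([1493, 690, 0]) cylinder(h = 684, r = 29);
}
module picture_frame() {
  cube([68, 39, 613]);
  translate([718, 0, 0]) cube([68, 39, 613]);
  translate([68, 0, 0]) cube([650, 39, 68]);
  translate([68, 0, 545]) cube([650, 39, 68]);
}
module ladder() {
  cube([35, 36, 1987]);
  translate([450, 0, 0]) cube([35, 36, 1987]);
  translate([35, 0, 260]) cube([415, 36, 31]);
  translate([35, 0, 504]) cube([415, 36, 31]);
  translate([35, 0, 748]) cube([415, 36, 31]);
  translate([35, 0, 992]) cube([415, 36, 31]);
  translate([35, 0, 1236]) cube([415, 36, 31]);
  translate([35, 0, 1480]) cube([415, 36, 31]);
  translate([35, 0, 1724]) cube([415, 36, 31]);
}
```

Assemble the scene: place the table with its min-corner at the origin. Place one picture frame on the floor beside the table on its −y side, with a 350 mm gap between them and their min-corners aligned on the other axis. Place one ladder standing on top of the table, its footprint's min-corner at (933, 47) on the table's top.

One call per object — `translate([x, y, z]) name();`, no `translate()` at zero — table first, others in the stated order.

table();
translate([0, -389, 0]) picture_frame();
translate([933, 47, 728]) ladder();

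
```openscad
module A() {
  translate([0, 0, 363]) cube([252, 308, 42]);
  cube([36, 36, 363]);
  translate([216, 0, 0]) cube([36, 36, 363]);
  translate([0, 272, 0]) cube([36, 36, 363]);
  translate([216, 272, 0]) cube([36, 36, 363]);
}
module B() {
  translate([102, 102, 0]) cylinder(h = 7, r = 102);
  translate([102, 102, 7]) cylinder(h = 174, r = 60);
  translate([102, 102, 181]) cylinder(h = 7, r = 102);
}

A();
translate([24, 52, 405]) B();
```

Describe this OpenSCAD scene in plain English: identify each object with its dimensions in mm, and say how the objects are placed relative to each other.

A is a simple wooden stool: a rectangular seat 252 mm (x) by 308 mm (y), 42 mm thick, top face at z = 405 mm, on four square legs, each 36×36 mm in cross-section. The legs rest on z = 0, each flush with a corner of the seat.

B is a spool: two coaxial disc flanges of radius 102 mm and thickness 7 mm, joined by a core cylinder of radius 60 mm and height 174 mm. The lower flange rests on z = 0 and the three cylinders share a vertical axis.

The spool is on top of the stool, centred.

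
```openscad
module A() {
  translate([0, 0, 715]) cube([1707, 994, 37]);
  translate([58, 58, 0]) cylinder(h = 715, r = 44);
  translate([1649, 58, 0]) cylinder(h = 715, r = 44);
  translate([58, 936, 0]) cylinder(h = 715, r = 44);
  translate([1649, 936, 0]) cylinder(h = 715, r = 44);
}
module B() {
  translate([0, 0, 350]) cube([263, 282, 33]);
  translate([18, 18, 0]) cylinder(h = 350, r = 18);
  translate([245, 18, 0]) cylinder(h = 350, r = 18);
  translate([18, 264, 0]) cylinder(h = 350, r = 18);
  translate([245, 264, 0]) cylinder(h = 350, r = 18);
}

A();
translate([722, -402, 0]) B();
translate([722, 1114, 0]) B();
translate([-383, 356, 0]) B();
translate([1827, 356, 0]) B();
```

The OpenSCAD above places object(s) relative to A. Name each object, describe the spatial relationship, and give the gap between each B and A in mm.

A is a table. B is a stool. Four stools sit around the table at the −y, +y, −x, +x sides. The gap between each stool and the table is 120 mm.

Each stool's nearest face is 120 mm from the table's bounding box.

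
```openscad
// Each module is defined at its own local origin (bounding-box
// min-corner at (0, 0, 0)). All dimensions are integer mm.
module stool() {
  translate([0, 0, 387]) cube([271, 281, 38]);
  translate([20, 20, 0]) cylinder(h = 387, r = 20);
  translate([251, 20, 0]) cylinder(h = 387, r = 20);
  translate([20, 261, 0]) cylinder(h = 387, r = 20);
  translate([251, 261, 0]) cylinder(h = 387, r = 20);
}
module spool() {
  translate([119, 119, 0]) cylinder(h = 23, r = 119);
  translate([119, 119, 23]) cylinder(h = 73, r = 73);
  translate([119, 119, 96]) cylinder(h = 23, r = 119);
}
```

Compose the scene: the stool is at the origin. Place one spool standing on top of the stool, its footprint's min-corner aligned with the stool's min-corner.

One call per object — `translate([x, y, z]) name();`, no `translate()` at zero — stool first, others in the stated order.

stool();
translate([0, 0, 425]) spool();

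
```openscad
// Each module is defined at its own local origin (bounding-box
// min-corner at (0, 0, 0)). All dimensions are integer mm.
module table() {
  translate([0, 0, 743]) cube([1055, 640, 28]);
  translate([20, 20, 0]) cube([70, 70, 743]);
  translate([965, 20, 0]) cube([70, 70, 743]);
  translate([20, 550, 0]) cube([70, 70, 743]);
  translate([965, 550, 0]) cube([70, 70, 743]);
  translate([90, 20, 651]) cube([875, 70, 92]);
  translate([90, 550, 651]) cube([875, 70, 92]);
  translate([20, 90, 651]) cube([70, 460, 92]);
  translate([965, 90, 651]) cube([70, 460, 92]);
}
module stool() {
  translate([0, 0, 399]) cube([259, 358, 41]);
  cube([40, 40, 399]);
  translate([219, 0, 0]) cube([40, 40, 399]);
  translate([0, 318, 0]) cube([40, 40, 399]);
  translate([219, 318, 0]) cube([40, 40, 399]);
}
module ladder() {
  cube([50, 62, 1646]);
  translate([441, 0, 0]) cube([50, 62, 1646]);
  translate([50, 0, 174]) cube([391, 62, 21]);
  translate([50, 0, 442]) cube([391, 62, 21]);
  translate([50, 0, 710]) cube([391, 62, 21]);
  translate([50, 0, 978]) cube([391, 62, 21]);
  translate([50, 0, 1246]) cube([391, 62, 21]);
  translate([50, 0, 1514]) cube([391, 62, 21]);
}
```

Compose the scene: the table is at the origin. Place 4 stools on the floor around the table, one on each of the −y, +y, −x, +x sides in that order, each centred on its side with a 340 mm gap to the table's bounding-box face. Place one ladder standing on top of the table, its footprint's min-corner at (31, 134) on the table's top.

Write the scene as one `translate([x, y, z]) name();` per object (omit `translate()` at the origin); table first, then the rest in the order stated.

table();
translate([398, -698, 0]) stool();
translate([398, 980, 0]) stool();
translate([-599, 141, 0]) stool();
translate([1395, 141, 0]) stool();
translate([31, 134, 771]) ladder();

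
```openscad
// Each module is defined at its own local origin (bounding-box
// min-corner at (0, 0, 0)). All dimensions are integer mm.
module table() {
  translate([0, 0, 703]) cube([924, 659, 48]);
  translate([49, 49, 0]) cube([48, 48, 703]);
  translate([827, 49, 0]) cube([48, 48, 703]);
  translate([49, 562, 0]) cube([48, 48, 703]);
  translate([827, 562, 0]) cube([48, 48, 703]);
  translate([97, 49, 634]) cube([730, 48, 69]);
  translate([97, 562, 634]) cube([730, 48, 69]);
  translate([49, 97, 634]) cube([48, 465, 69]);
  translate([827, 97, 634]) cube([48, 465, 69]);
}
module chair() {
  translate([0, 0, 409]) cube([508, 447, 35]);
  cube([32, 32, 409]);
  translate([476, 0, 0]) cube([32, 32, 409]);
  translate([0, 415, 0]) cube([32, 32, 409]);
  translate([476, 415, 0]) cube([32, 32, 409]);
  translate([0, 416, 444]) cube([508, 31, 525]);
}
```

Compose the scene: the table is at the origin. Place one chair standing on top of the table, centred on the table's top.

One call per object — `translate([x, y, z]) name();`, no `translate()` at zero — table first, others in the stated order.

table();
translate([208, 106, 751]) chair();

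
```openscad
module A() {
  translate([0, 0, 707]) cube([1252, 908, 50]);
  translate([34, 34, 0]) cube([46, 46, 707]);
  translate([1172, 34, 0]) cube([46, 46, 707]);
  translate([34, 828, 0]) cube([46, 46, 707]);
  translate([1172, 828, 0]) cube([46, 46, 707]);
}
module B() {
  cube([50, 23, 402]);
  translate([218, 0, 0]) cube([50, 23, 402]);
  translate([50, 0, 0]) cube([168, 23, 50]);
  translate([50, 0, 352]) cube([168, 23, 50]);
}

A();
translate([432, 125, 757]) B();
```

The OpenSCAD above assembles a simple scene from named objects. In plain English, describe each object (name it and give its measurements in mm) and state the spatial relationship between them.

A is a rectangular dining table. The top is 1252×908×50 mm with its upper surface at z = 757 mm. It stands on four 46×46 mm square legs, each inset 34 mm from the nearest pair of top edges, running from the floor to the underside of the top.

B is a picture frame with a 168×302 mm rectangular opening (x by z) and a uniform 50 mm border on every side. Frame depth is 23 mm along y. It is built from two vertical stiles running the full outside height and two horizontal rails spanning the gap between the stiles.

The picture frame is on top of the table.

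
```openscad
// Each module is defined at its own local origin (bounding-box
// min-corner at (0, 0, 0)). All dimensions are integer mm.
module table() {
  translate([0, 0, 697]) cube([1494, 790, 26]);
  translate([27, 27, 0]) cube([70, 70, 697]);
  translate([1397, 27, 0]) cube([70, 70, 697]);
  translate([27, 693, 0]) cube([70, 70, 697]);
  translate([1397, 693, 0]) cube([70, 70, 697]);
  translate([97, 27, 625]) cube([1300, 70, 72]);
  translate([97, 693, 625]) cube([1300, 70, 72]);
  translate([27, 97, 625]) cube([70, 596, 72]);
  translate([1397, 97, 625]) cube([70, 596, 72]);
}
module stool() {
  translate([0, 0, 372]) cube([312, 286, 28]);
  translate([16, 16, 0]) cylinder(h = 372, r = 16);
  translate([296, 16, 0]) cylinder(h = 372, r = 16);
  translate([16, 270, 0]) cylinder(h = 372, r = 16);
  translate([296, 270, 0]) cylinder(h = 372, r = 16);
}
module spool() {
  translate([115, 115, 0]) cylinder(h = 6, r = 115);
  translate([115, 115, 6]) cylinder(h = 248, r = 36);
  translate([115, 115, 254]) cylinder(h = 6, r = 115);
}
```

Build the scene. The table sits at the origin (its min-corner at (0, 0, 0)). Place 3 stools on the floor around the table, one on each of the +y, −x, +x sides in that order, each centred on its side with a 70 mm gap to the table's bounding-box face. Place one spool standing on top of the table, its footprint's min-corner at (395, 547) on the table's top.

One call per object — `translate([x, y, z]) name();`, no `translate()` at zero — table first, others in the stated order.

table();
translate([591, 860, 0]) stool();
translate([-382, 252, 0]) stool();
translate([1564, 252, 0]) stool();
translate([395, 547, 723]) spool();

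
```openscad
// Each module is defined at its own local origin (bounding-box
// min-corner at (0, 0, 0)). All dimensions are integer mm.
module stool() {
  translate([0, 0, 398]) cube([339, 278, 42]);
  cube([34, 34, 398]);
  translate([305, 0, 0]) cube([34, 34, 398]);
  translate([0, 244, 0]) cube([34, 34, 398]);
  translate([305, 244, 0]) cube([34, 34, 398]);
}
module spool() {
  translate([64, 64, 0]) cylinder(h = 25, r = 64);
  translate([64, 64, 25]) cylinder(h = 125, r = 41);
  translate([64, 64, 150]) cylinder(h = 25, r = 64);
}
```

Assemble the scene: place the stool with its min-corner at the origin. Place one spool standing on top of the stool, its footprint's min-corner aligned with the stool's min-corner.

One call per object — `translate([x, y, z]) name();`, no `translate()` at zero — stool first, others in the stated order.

stool();
translate([0, 0, 440]) spool();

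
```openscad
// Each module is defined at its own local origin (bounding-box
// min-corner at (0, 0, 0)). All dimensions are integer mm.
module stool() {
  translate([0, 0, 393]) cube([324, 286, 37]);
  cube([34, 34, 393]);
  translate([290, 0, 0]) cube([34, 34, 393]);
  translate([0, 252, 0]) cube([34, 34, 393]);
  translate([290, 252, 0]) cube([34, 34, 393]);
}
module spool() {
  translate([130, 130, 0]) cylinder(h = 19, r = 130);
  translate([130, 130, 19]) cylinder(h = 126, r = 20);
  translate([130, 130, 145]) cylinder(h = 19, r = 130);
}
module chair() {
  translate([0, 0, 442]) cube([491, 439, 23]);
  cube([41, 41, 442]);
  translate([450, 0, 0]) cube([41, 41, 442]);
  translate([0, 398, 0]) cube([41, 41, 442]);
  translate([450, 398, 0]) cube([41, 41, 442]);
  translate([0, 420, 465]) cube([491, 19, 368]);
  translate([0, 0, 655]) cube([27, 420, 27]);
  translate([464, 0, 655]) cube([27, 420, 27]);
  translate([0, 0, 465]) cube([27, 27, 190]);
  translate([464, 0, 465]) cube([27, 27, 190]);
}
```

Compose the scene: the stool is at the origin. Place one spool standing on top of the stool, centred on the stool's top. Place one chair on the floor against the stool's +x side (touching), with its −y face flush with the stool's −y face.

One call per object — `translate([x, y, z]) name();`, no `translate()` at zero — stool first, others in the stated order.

stool();
translate([32, 13, 430]) spool();
translate([324, 0, 0]) chair();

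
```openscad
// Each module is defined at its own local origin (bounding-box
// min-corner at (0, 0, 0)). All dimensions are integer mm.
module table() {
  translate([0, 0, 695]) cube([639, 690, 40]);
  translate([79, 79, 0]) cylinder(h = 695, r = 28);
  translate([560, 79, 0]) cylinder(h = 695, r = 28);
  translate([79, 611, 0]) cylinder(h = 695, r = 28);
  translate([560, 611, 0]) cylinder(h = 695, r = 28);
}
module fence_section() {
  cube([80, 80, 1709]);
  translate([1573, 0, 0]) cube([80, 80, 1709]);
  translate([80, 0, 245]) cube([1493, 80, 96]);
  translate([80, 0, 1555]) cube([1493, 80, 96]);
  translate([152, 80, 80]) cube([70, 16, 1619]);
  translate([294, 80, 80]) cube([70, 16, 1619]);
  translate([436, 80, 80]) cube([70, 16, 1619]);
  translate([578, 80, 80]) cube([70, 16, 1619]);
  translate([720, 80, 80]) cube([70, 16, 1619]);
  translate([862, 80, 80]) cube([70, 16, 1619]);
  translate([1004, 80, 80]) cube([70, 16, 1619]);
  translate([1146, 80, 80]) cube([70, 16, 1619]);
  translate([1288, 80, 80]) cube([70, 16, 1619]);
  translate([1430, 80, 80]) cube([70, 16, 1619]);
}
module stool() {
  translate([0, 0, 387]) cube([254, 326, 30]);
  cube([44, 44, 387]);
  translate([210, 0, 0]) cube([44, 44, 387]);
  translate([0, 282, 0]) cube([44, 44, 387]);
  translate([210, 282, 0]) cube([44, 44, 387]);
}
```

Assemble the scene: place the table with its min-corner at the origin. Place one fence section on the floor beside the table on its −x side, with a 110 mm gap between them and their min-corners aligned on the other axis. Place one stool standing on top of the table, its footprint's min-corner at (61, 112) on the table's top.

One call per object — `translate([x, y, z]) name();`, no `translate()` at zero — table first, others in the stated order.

table();
translate([-1763, 0, 0]) fence_section();
translate([61, 112, 735]) stool();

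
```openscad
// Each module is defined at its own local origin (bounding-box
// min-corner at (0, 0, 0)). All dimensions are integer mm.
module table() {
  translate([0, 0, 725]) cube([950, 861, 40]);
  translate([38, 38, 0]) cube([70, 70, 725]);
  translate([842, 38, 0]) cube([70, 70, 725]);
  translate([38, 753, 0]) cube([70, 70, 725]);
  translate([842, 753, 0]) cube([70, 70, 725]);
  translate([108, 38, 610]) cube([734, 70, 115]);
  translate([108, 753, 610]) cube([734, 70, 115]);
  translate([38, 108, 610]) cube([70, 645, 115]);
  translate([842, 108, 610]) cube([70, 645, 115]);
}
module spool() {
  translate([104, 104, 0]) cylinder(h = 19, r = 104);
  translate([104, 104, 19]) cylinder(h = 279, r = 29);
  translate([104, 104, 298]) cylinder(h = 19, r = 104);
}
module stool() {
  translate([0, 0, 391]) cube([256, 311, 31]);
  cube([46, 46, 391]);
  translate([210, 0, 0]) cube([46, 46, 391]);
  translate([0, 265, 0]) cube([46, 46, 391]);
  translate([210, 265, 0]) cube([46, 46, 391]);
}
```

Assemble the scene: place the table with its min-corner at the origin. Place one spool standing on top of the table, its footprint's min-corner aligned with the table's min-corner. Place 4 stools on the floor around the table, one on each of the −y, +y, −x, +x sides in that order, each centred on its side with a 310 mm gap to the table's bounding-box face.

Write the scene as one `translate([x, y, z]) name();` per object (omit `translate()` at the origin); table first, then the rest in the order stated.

table();
translate([0, 0, 765]) spool();
translate([347, -621, 0]) stool();
translate([347, 1171, 0]) stool();
translate([-566, 275, 0]) stool();
translate([1260, 275, 0]) stool();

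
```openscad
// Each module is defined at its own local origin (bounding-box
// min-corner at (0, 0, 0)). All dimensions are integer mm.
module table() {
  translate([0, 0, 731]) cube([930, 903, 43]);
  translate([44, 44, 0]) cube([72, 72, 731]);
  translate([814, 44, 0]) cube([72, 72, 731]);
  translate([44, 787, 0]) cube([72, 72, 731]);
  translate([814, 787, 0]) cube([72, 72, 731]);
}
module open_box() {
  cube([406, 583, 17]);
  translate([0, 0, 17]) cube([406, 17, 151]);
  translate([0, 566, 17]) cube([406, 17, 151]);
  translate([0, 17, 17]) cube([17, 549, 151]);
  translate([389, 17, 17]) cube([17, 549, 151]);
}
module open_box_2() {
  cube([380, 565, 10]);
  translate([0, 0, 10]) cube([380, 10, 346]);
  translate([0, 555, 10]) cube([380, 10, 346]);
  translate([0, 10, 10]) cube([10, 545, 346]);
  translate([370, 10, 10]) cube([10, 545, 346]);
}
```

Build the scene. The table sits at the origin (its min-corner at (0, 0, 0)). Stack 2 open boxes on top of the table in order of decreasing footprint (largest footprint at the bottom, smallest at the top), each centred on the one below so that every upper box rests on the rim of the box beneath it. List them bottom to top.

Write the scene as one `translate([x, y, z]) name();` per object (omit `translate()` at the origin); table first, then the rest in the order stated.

table();
translate([262, 160, 774]) open_box();
translate([275, 169, 942]) open_box_2();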